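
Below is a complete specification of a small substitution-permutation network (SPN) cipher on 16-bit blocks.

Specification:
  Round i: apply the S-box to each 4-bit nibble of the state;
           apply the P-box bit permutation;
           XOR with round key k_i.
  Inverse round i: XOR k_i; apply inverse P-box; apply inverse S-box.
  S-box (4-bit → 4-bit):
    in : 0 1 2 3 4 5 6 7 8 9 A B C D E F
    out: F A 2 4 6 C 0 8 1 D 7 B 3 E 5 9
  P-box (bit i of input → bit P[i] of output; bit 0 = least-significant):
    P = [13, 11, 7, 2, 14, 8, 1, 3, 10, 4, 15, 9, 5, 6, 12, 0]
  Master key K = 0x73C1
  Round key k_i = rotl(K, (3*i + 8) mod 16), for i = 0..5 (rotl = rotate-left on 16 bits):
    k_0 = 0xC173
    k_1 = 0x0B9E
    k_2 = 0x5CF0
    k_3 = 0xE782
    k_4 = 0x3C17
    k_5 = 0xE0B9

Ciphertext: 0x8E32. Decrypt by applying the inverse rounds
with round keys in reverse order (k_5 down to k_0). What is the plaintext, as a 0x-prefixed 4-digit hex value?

s_0 = ciphertext = 0x8E32
s_1 = InvRound(s_0, k_5) = 0x7F9A
s_2 = InvRound(s_1, k_4) = 0x77B5
s_3 = InvRound(s_2, k_3) = 0x9437
s_4 = InvRound(s_3, k_2) = 0x13ED
s_5 = InvRound(s_4, k_1) = 0x0232
s_6 = InvRound(s_5, k_0) = 0x15C6

0x15C6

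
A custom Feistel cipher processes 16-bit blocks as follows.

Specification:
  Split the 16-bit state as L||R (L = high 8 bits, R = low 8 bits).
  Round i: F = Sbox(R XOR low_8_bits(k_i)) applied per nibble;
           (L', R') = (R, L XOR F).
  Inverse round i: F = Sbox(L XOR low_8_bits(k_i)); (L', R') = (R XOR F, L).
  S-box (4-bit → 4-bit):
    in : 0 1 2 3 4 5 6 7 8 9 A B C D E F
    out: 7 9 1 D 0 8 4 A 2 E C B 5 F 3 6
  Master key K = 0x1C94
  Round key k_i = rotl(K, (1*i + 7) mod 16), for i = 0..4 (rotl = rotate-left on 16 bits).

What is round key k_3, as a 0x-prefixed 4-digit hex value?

0x5072

K = 0x1C94
k_0 = rotl(K, (1*0+7) mod 16) = rotl(K, 7) = 0x4A0E
k_1 = rotl(K, (1*1+7) mod 16) = rotl(K, 8) = 0x941C
k_2 = rotl(K, (1*2+7) mod 16) = rotl(K, 9) = 0x2839
k_3 = rotl(K, (1*3+7) mod 16) = rotl(K, 10) = 0x5072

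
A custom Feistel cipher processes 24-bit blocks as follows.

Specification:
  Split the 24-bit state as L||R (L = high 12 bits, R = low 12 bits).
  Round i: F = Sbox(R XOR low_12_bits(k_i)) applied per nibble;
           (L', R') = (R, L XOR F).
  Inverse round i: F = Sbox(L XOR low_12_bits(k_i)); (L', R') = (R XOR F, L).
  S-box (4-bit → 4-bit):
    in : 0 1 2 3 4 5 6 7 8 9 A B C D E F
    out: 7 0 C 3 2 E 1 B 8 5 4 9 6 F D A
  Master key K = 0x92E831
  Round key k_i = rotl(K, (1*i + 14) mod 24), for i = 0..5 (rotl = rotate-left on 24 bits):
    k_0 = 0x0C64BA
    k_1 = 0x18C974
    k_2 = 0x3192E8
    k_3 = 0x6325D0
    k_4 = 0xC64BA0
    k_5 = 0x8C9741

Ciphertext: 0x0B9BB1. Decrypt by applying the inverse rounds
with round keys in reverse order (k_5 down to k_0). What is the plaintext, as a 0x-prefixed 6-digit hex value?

s_0 = ciphertext = 0x0B9BB1
s_1 = InvRound(s_0, k_5) = 0x0190B9
s_2 = InvRound(s_1, k_4) = 0x92C019
s_3 = InvRound(s_2, k_3) = 0x6BF92C
s_4 = InvRound(s_3, k_2) = 0xBC76BF
s_5 = InvRound(s_4, k_1) = 0xA2CBC7
s_6 = InvRound(s_5, k_0) = 0x696A2C

0x696A2C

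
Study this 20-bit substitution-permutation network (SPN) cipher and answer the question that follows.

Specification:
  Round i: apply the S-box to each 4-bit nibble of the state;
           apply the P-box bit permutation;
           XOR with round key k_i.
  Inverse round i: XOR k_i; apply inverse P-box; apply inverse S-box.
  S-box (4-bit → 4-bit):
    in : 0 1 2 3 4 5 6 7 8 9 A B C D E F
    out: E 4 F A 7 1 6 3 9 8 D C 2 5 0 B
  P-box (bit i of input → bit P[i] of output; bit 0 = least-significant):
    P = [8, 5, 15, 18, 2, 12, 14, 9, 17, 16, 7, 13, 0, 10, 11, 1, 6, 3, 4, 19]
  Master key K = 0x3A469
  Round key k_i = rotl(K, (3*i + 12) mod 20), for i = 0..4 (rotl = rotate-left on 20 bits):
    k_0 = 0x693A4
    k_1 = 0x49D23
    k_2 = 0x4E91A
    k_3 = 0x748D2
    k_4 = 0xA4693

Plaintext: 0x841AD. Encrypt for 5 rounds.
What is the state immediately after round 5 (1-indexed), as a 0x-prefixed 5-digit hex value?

s_0 = plaintext = 0x841AD
s_1 = Round(s_0, k_0) = 0xE5C61
s_2 = Round(s_1, k_1) = 0x54D22
s_3 = Round(s_2, k_2) = 0x236FF
s_4 = Round(s_3, k_3) = 0xA5F2C
s_5 = Round(s_4, k_4) = 0x134E6

0x134E6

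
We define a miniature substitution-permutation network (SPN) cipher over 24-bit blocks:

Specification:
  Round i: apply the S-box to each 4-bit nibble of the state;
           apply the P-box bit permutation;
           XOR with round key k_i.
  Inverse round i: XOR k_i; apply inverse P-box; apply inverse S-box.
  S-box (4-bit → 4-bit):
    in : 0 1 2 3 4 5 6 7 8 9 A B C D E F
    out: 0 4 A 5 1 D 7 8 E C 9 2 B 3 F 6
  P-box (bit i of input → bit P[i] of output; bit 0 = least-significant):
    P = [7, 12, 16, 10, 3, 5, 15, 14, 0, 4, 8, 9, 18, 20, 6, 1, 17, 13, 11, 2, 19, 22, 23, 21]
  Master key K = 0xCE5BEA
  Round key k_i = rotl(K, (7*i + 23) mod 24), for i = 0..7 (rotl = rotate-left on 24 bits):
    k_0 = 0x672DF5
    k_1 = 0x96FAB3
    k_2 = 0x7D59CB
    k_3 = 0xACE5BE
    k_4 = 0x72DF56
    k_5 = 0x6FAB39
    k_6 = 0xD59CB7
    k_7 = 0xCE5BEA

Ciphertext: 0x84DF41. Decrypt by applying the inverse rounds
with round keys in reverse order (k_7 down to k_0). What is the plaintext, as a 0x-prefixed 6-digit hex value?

0xC6A4BF

s_0 = ciphertext = 0x84DF41
s_1 = InvRound(s_0, k_7) = 0xD4746A
s_2 = InvRound(s_1, k_6) = 0x081D53
s_3 = InvRound(s_2, k_5) = 0x2D5768
s_4 = InvRound(s_3, k_4) = 0xD5CB61
s_5 = InvRound(s_4, k_3) = 0xC88C45
s_6 = InvRound(s_5, k_2) = 0x97C15E
s_7 = InvRound(s_6, k_1) = 0x0815D6
s_8 = InvRound(s_7, k_0) = 0xC6A4BF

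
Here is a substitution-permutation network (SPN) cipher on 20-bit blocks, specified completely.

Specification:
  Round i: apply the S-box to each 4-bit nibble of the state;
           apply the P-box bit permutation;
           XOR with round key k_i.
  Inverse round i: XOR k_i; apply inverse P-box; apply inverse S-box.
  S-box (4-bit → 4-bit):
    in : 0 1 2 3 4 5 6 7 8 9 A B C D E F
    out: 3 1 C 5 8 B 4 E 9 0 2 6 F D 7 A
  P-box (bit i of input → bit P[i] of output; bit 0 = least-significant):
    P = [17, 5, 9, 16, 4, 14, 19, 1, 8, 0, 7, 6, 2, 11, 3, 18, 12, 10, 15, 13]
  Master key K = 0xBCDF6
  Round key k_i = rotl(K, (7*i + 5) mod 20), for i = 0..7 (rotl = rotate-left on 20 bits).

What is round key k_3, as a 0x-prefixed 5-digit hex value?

0x37DAF

K = 0xBCDF6
k_0 = rotl(K, (7*0+5) mod 20) = rotl(K, 5) = 0x9BED7
k_1 = rotl(K, (7*1+5) mod 20) = rotl(K, 12) = 0xF6BCD
k_2 = rotl(K, (7*2+5) mod 20) = rotl(K, 19) = 0x5E6FB
k_3 = rotl(K, (7*3+5) mod 20) = rotl(K, 6) = 0x37DAF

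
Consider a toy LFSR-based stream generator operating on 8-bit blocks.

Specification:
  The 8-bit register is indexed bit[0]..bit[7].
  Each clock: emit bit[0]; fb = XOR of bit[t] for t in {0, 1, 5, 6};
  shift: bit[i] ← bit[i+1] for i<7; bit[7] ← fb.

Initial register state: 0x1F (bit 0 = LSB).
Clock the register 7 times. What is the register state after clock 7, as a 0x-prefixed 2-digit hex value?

0xA0

reg_0 = 0x1F
clock 1: out=1, reg = 0x0F
clock 2: out=1, reg = 0x07
clock 3: out=1, reg = 0x03
clock 4: out=1, reg = 0x01
clock 5: out=1, reg = 0x80
clock 6: out=0, reg = 0x40
clock 7: out=0, reg = 0xA0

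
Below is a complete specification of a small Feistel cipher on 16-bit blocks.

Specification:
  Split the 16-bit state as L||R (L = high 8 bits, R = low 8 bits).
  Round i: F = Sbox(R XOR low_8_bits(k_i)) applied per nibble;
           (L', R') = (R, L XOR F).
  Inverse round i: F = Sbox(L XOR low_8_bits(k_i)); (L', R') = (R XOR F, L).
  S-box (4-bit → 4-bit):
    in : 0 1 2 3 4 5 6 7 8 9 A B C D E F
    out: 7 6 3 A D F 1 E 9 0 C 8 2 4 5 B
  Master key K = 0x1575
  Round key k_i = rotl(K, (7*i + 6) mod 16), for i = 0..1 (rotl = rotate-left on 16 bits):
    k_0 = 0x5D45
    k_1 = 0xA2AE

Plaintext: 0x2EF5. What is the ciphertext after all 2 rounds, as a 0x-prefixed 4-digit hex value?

s_0 = plaintext = 0x2EF5
s_1 = Round(s_0, k_0) = 0xF5A9
s_2 = Round(s_1, k_1) = 0xA98B

0xA98B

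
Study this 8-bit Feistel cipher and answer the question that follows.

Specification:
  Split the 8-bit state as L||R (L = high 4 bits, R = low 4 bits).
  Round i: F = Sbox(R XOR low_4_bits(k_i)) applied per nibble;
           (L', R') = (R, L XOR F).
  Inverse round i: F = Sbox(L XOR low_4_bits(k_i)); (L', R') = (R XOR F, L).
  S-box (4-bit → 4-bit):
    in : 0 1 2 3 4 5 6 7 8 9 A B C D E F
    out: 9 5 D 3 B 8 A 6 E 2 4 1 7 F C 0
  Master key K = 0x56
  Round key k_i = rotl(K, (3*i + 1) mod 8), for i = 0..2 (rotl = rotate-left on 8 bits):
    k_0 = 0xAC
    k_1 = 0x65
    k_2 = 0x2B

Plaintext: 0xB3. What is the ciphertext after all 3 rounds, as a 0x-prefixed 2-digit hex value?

0xF0

s_0 = plaintext = 0xB3
s_1 = Round(s_0, k_0) = 0x3B
s_2 = Round(s_1, k_1) = 0xBF
s_3 = Round(s_2, k_2) = 0xF0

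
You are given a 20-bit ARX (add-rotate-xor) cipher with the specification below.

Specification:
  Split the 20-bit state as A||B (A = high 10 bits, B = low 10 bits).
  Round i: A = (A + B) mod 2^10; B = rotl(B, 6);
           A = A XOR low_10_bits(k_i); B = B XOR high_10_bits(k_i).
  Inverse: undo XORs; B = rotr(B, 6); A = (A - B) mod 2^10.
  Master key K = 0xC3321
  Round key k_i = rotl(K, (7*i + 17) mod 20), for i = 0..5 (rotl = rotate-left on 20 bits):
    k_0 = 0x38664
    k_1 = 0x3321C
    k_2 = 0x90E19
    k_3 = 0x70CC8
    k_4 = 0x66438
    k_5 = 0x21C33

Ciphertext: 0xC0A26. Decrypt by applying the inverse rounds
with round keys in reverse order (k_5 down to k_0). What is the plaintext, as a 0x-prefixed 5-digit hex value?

s_0 = ciphertext = 0xC0A26
s_1 = InvRound(s_0, k_5) = 0x45E1A
s_2 = InvRound(s_1, k_4) = 0x3C43E
s_3 = InvRound(s_2, k_3) = 0x18BD7
s_4 = InvRound(s_3, k_2) = 0x4D546
s_5 = InvRound(s_4, k_1) = 0xA0CA6
s_6 = InvRound(s_5, k_0) = 0x1D871

0x1D871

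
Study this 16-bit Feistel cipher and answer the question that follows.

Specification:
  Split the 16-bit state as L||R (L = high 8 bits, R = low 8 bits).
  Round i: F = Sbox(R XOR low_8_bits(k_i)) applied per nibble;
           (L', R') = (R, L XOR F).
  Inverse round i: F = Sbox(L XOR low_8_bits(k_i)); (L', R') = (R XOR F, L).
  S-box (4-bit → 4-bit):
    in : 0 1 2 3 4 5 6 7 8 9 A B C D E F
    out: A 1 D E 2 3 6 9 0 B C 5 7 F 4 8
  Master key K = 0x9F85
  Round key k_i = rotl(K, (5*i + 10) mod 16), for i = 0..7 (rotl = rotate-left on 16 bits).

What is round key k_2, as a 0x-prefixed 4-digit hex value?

0xF859

K = 0x9F85
k_0 = rotl(K, (5*0+10) mod 16) = rotl(K, 10) = 0x167E
k_1 = rotl(K, (5*1+10) mod 16) = rotl(K, 15) = 0xCFC2
k_2 = rotl(K, (5*2+10) mod 16) = rotl(K, 4) = 0xF859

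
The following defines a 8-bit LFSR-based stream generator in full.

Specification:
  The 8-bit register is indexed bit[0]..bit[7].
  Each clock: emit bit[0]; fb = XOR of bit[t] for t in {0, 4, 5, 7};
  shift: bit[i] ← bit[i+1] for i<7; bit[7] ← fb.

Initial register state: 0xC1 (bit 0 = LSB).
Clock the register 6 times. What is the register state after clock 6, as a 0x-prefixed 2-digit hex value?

0xDB

reg_0 = 0xC1
clock 1: out=1, reg = 0x60
clock 2: out=0, reg = 0xB0
clock 3: out=0, reg = 0xD8
clock 4: out=0, reg = 0x6C
clock 5: out=0, reg = 0xB6
clock 6: out=0, reg = 0xDB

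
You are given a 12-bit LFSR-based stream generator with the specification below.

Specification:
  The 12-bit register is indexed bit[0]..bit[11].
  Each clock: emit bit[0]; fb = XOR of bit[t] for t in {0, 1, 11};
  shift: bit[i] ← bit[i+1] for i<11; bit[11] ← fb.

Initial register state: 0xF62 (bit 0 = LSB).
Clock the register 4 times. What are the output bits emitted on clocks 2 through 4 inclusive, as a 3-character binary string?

reg_0 = 0xF62
clock 1: out=0, reg = 0x7B1
clock 2: out=1, reg = 0xBD8
clock 3: out=0, reg = 0xDEC
clock 4: out=0, reg = 0xEF6

100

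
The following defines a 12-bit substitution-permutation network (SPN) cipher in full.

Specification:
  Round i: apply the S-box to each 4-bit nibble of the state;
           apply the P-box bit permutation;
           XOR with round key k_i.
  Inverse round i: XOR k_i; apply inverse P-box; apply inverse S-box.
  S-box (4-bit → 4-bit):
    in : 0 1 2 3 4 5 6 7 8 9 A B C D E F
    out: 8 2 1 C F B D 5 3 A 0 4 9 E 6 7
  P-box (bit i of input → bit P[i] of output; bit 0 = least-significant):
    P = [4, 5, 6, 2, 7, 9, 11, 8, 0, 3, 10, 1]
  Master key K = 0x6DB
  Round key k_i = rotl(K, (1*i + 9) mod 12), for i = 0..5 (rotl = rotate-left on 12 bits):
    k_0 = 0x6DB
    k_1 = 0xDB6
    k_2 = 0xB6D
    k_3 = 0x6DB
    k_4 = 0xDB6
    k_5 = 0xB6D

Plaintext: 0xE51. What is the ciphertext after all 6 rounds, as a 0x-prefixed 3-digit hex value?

s_0 = plaintext = 0xE51
s_1 = Round(s_0, k_0) = 0x173
s_2 = Round(s_1, k_1) = 0x57A
s_3 = Round(s_2, k_2) = 0x3E6
s_4 = Round(s_3, k_3) = 0x88D
s_5 = Round(s_4, k_4) = 0xF5B
s_6 = Round(s_5, k_5) = 0xCA4

0xCA4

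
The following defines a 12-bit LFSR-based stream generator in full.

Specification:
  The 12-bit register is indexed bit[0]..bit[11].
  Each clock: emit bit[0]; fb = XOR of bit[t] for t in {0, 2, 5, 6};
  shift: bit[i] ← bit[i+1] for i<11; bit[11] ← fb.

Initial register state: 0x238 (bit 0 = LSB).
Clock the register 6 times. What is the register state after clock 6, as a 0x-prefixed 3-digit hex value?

0xBC8

reg_0 = 0x238
clock 1: out=0, reg = 0x91C
clock 2: out=0, reg = 0xC8E
clock 3: out=0, reg = 0xE47
clock 4: out=1, reg = 0xF23
clock 5: out=1, reg = 0x791
clock 6: out=1, reg = 0xBC8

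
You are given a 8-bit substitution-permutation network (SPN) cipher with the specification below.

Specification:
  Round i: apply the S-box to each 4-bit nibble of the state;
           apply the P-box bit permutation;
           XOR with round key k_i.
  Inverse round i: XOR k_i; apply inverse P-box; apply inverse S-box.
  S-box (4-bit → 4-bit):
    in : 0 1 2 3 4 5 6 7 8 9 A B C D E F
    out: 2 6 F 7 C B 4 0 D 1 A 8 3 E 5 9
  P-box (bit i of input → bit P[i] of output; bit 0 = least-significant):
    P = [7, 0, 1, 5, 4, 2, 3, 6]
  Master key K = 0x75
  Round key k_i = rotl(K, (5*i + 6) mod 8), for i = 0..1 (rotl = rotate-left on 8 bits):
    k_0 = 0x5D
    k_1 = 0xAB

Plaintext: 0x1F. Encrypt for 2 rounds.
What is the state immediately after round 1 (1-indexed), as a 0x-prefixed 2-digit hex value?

s_0 = plaintext = 0x1F
s_1 = Round(s_0, k_0) = 0xF1
s_2 = Round(s_1, k_1) = 0xF8

0xF1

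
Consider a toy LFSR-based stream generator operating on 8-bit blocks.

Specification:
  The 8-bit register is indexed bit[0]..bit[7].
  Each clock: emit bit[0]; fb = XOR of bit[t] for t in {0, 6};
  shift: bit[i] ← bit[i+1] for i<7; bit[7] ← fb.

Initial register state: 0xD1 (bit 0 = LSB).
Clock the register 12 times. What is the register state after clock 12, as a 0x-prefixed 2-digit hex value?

reg_0 = 0xD1
clock 1: out=1, reg = 0x68
clock 2: out=0, reg = 0xB4
clock 3: out=0, reg = 0x5A
clock 4: out=0, reg = 0xAD
clock 5: out=1, reg = 0xD6
clock 6: out=0, reg = 0xEB
clock 7: out=1, reg = 0x75
clock 8: out=1, reg = 0x3A
clock 9: out=0, reg = 0x1D
clock 10: out=1, reg = 0x8E
clock 11: out=0, reg = 0x47
clock 12: out=1, reg = 0x23

0x23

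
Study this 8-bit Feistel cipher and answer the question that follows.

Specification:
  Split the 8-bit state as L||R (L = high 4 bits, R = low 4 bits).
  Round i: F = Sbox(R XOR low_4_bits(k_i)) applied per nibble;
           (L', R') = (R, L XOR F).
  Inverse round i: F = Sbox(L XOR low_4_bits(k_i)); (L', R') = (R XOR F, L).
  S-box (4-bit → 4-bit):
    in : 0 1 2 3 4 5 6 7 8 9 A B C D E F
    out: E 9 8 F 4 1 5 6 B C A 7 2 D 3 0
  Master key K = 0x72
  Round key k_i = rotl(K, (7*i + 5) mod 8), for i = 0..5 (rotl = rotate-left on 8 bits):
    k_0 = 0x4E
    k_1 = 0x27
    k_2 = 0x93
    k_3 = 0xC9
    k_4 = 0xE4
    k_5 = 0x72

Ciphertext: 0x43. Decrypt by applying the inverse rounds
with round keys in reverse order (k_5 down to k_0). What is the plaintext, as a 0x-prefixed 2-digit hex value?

0x47

s_0 = ciphertext = 0x43
s_1 = InvRound(s_0, k_5) = 0x64
s_2 = InvRound(s_1, k_4) = 0xC6
s_3 = InvRound(s_2, k_3) = 0x7C
s_4 = InvRound(s_3, k_2) = 0x87
s_5 = InvRound(s_4, k_1) = 0x78
s_6 = InvRound(s_5, k_0) = 0x47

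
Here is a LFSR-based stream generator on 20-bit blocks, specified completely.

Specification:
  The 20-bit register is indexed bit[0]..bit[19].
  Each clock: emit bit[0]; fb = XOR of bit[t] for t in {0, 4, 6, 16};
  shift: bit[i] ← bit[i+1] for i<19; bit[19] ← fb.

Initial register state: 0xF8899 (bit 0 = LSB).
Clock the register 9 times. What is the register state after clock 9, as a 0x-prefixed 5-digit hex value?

reg_0 = 0xF8899
clock 1: out=1, reg = 0xFC44C
clock 2: out=0, reg = 0x7E226
clock 3: out=0, reg = 0xBF113
clock 4: out=1, reg = 0xDF889
clock 5: out=1, reg = 0x6FC44
clock 6: out=0, reg = 0xB7E22
clock 7: out=0, reg = 0xDBF11
clock 8: out=1, reg = 0xEDF88
clock 9: out=0, reg = 0x76FC4

0x76FC4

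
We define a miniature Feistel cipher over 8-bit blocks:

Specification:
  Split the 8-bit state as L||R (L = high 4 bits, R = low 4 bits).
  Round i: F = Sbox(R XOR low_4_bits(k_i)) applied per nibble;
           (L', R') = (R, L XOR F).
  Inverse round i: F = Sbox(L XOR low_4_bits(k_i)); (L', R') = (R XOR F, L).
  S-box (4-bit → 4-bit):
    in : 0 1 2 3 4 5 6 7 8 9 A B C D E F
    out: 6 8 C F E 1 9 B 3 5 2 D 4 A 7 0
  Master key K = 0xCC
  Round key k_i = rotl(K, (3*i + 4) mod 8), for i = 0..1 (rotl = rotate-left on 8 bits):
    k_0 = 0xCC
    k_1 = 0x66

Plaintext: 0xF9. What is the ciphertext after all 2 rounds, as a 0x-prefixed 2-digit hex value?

s_0 = plaintext = 0xF9
s_1 = Round(s_0, k_0) = 0x9E
s_2 = Round(s_1, k_1) = 0xEA

0xEA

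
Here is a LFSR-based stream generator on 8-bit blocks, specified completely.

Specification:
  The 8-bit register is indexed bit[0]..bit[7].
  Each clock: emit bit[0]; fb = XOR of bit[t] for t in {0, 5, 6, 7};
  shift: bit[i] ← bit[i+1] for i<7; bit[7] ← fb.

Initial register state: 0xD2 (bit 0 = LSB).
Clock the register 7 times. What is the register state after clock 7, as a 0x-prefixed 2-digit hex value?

reg_0 = 0xD2
clock 1: out=0, reg = 0x69
clock 2: out=1, reg = 0xB4
clock 3: out=0, reg = 0x5A
clock 4: out=0, reg = 0xAD
clock 5: out=1, reg = 0xD6
clock 6: out=0, reg = 0x6B
clock 7: out=1, reg = 0xB5

0xB5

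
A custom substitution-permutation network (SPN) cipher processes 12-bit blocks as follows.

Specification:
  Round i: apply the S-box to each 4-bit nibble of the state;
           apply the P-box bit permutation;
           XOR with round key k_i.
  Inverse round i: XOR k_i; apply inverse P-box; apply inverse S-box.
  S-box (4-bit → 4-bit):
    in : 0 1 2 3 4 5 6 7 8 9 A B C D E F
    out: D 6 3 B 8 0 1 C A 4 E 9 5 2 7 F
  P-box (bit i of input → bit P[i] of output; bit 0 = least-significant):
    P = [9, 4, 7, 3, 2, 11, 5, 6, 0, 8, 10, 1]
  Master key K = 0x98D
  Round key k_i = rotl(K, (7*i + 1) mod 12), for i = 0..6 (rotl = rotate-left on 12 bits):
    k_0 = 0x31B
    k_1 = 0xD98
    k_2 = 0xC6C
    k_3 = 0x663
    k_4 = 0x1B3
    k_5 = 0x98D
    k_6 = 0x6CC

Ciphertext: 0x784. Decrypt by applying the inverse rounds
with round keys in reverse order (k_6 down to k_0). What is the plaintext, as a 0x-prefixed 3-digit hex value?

s_0 = ciphertext = 0x784
s_1 = InvRound(s_0, k_6) = 0xD44
s_2 = InvRound(s_1, k_5) = 0xC47
s_3 = InvRound(s_2, k_4) = 0x1F1
s_4 = InvRound(s_3, k_3) = 0xA5E
s_5 = InvRound(s_4, k_2) = 0x792
s_6 = InvRound(s_5, k_1) = 0x4DB
s_7 = InvRound(s_6, k_0) = 0x14C

0x14C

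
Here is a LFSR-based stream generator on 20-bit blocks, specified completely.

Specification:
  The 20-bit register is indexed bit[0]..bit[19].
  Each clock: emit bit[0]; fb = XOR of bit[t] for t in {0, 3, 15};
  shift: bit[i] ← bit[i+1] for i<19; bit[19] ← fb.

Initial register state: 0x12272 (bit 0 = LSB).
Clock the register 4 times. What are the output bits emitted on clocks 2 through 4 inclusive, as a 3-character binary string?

100

reg_0 = 0x12272
clock 1: out=0, reg = 0x09139
clock 2: out=1, reg = 0x8489C
clock 3: out=0, reg = 0xC244E
clock 4: out=0, reg = 0xE1227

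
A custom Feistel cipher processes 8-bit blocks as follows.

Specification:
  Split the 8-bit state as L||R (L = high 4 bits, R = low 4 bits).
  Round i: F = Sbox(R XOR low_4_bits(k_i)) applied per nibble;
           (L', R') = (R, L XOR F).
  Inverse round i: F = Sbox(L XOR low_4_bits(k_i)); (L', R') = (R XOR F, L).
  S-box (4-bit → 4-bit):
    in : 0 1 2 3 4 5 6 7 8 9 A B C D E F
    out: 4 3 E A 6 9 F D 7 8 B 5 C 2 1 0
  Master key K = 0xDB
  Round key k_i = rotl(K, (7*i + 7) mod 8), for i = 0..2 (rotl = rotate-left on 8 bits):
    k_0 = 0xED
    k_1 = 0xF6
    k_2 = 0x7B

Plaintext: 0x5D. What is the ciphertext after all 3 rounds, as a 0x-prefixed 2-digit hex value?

0x04

s_0 = plaintext = 0x5D
s_1 = Round(s_0, k_0) = 0xD1
s_2 = Round(s_1, k_1) = 0x10
s_3 = Round(s_2, k_2) = 0x04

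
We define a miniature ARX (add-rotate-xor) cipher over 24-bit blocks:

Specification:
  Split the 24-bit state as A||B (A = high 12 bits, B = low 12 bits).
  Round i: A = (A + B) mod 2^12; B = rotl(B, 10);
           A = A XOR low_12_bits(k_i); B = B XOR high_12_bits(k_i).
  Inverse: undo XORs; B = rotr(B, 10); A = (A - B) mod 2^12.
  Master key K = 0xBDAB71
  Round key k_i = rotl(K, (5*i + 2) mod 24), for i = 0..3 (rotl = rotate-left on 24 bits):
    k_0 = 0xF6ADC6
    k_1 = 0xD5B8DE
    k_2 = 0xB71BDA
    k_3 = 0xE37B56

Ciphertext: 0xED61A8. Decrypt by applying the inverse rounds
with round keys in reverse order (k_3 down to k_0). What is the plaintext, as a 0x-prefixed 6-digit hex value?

s_0 = ciphertext = 0xED61A8
s_1 = InvRound(s_0, k_3) = 0x701E7F
s_2 = InvRound(s_1, k_2) = 0x8A2439
s_3 = InvRound(s_2, k_1) = 0xAF258A
s_4 = InvRound(s_3, k_0) = 0xBB2B82

0xBB2B82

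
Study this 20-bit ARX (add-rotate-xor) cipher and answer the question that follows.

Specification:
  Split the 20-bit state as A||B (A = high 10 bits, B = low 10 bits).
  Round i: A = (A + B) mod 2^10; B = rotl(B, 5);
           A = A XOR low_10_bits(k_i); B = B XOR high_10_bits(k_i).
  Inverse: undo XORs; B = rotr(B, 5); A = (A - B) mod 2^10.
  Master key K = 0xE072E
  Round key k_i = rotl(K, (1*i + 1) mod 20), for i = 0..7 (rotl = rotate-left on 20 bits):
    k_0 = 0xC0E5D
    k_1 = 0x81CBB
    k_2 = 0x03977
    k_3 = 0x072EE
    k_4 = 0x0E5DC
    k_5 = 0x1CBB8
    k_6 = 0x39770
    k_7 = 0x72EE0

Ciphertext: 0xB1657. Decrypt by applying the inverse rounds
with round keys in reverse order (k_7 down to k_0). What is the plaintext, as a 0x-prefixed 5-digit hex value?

s_0 = ciphertext = 0xB1657
s_1 = InvRound(s_0, k_7) = 0x2279C
s_2 = InvRound(s_1, k_6) = 0x2FB3B
s_3 = InvRound(s_2, k_5) = 0x7313A
s_4 = InvRound(s_3, k_4) = 0xEA068
s_5 = InvRound(s_4, k_3) = 0xB0E83
s_6 = InvRound(s_5, k_2) = 0x801B4
s_7 = InvRound(s_6, k_1) = 0x0FA7D
s_8 = InvRound(s_7, k_0) = 0xA63CB

0xA63CB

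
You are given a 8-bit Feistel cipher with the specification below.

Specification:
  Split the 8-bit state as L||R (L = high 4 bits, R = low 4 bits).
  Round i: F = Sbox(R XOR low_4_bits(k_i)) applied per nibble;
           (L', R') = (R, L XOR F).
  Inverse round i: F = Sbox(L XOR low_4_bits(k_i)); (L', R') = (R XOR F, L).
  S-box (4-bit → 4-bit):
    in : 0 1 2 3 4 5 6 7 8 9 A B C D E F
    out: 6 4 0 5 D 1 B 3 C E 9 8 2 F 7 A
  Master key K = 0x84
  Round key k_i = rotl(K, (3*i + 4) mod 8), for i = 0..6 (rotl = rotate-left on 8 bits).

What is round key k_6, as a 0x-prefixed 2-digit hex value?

K = 0x84
k_0 = rotl(K, (3*0+4) mod 8) = rotl(K, 4) = 0x48
k_1 = rotl(K, (3*1+4) mod 8) = rotl(K, 7) = 0x42
k_2 = rotl(K, (3*2+4) mod 8) = rotl(K, 2) = 0x12
k_3 = rotl(K, (3*3+4) mod 8) = rotl(K, 5) = 0x90
k_4 = rotl(K, (3*4+4) mod 8) = rotl(K, 0) = 0x84
k_5 = rotl(K, (3*5+4) mod 8) = rotl(K, 3) = 0x24
k_6 = rotl(K, (3*6+4) mod 8) = rotl(K, 6) = 0x21

0x21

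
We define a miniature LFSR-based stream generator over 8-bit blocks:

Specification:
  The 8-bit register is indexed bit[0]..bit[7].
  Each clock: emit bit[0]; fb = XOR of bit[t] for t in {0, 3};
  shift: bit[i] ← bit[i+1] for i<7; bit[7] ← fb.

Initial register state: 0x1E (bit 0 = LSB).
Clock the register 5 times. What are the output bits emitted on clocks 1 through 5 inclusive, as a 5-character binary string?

reg_0 = 0x1E
clock 1: out=0, reg = 0x8F
clock 2: out=1, reg = 0x47
clock 3: out=1, reg = 0xA3
clock 4: out=1, reg = 0xD1
clock 5: out=1, reg = 0xE8

01111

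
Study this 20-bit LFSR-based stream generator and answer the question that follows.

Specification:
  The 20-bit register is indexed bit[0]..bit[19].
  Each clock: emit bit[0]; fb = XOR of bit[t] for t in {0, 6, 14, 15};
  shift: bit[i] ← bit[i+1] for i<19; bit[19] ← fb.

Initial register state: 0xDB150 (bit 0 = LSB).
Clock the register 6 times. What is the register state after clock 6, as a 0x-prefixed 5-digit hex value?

0xE36C5

reg_0 = 0xDB150
clock 1: out=0, reg = 0x6D8A8
clock 2: out=0, reg = 0x36C54
clock 3: out=0, reg = 0x1B62A
clock 4: out=0, reg = 0x8DB15
clock 5: out=1, reg = 0xC6D8A
clock 6: out=0, reg = 0xE36C5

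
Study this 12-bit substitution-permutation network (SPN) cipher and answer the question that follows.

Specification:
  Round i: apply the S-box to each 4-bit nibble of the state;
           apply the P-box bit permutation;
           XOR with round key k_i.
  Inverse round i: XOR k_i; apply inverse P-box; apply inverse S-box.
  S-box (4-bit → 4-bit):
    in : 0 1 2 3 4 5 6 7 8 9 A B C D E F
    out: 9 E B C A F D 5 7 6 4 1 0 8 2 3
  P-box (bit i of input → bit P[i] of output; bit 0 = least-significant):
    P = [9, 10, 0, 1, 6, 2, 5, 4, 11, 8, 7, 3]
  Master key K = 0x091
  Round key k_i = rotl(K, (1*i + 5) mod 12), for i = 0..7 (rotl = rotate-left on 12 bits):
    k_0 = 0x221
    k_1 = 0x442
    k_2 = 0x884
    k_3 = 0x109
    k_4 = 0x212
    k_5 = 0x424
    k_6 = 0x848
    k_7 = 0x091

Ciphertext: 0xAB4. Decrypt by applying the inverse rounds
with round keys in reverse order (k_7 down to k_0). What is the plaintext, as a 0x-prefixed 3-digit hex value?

s_0 = ciphertext = 0xAB4
s_1 = InvRound(s_0, k_7) = 0xB97
s_2 = InvRound(s_1, k_6) = 0x126
s_3 = InvRound(s_2, k_5) = 0xEC4
s_4 = InvRound(s_3, k_4) = 0x724
s_5 = InvRound(s_4, k_3) = 0xD98
s_6 = InvRound(s_5, k_2) = 0x44E
s_7 = InvRound(s_6, k_1) = 0xDEC
s_8 = InvRound(s_7, k_0) = 0x5F8

0x5F8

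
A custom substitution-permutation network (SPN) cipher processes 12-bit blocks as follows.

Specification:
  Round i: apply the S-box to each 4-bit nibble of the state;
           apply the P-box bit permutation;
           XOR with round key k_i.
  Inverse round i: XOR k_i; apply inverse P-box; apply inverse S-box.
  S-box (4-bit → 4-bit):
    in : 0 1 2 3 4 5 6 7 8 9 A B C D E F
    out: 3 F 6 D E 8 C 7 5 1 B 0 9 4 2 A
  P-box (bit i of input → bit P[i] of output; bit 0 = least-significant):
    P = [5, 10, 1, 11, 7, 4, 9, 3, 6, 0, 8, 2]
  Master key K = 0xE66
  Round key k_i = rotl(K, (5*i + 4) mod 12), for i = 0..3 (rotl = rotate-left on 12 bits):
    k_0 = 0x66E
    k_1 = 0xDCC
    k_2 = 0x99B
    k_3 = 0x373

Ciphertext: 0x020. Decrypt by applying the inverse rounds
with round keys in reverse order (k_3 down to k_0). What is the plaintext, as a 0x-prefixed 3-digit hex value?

0x896

s_0 = ciphertext = 0x020
s_1 = InvRound(s_0, k_3) = 0x72D
s_2 = InvRound(s_1, k_2) = 0x571
s_3 = InvRound(s_2, k_1) = 0xFAC
s_4 = InvRound(s_3, k_0) = 0x896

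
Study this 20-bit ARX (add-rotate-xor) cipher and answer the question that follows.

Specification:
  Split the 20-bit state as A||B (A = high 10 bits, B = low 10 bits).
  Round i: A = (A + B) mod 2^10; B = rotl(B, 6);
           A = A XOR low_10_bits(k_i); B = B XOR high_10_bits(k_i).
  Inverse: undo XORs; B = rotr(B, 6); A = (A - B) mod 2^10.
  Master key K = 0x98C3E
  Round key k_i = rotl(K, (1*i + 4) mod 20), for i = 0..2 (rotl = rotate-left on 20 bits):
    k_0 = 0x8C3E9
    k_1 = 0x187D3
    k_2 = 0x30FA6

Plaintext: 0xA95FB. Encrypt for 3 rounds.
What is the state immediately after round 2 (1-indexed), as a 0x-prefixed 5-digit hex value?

s_0 = plaintext = 0xA95FB
s_1 = Round(s_0, k_0) = 0xD24EF
s_2 = Round(s_1, k_1) = 0xFAFAF
s_3 = Round(s_2, k_2) = 0x0F339

0xFAFAF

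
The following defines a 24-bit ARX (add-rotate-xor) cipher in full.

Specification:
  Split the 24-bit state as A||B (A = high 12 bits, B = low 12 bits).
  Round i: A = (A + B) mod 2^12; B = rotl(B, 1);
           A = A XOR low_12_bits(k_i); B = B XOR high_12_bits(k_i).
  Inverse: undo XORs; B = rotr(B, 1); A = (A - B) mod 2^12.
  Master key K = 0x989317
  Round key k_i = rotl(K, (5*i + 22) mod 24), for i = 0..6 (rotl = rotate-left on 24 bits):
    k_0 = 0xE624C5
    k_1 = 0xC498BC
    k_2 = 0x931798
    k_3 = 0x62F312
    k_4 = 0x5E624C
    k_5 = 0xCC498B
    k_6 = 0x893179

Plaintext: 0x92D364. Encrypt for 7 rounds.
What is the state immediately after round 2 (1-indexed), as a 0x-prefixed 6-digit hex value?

0x842D1C

s_0 = plaintext = 0x92D364
s_1 = Round(s_0, k_0) = 0x8548AA
s_2 = Round(s_1, k_1) = 0x842D1C
s_3 = Round(s_2, k_2) = 0x2C6308
s_4 = Round(s_3, k_3) = 0x6DC03F
s_5 = Round(s_4, k_4) = 0x557598
s_6 = Round(s_5, k_5) = 0x3647F4
s_7 = Round(s_6, k_6) = 0xA2177B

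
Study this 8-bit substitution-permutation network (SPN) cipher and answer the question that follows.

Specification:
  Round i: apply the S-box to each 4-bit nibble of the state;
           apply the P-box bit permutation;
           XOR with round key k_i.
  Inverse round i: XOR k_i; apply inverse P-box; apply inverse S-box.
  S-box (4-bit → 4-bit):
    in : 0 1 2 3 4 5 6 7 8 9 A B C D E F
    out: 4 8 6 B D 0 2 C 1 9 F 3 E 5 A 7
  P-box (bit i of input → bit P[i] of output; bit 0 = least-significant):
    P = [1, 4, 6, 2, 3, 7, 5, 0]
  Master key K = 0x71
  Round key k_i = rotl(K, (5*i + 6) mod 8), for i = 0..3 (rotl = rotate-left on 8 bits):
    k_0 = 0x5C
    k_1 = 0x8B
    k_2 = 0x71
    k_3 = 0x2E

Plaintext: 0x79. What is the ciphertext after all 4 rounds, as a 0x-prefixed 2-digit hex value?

0x94

s_0 = plaintext = 0x79
s_1 = Round(s_0, k_0) = 0x7B
s_2 = Round(s_1, k_1) = 0xB8
s_3 = Round(s_2, k_2) = 0xFB
s_4 = Round(s_3, k_3) = 0x94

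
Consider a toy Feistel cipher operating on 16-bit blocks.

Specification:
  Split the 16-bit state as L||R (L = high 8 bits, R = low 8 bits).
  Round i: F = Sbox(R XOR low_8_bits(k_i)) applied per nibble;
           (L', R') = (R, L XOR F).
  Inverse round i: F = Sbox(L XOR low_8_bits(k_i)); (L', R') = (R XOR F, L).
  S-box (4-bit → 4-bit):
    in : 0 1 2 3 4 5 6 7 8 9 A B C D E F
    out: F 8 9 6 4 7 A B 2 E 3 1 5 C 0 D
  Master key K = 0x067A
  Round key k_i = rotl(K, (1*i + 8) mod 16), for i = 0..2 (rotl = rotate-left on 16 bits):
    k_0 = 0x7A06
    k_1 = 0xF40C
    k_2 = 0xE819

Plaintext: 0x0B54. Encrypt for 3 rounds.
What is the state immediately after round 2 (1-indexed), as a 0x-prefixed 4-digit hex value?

0x72E4

s_0 = plaintext = 0x0B54
s_1 = Round(s_0, k_0) = 0x5472
s_2 = Round(s_1, k_1) = 0x72E4
s_3 = Round(s_2, k_2) = 0xE4AE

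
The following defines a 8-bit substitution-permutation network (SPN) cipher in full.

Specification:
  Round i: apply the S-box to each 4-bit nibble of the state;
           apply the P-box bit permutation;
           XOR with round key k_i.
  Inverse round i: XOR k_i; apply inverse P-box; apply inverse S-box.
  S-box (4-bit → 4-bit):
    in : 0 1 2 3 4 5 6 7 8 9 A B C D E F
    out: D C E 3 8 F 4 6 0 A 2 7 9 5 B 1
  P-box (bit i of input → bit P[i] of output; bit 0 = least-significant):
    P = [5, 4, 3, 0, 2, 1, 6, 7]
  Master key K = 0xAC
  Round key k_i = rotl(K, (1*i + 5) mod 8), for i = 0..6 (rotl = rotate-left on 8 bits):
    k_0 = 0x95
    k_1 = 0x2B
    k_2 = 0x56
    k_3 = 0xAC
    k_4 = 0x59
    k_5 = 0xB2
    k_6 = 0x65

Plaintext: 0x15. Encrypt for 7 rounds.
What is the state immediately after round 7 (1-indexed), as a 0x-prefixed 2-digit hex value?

0xCB

s_0 = plaintext = 0x15
s_1 = Round(s_0, k_0) = 0x6C
s_2 = Round(s_1, k_1) = 0x4A
s_3 = Round(s_2, k_2) = 0xC6
s_4 = Round(s_3, k_3) = 0x20
s_5 = Round(s_4, k_4) = 0xB2
s_6 = Round(s_5, k_5) = 0xED
s_7 = Round(s_6, k_6) = 0xCB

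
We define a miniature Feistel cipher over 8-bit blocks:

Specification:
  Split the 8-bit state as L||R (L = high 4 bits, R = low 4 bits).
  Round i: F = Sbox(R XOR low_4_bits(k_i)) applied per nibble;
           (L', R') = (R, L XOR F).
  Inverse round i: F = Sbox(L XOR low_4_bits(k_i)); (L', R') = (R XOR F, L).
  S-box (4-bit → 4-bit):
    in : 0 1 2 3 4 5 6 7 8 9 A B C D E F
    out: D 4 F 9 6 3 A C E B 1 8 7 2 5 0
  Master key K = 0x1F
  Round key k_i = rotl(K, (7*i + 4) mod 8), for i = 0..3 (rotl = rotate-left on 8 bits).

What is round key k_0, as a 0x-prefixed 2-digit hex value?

K = 0x1F
k_0 = rotl(K, (7*0+4) mod 8) = rotl(K, 4) = 0xF1

0xF1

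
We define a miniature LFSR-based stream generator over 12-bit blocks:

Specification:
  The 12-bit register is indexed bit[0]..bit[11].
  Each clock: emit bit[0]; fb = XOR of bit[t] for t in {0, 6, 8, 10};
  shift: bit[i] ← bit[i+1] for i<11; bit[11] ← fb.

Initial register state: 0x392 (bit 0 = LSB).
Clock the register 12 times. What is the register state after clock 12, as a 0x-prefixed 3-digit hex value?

reg_0 = 0x392
clock 1: out=0, reg = 0x9C9
clock 2: out=1, reg = 0xCE4
clock 3: out=0, reg = 0x672
clock 4: out=0, reg = 0x339
clock 5: out=1, reg = 0x19C
clock 6: out=0, reg = 0x8CE
clock 7: out=0, reg = 0xC67
clock 8: out=1, reg = 0xE33
clock 9: out=1, reg = 0x719
clock 10: out=1, reg = 0xB8C
clock 11: out=0, reg = 0xDC6
clock 12: out=0, reg = 0xEE3

0xEE3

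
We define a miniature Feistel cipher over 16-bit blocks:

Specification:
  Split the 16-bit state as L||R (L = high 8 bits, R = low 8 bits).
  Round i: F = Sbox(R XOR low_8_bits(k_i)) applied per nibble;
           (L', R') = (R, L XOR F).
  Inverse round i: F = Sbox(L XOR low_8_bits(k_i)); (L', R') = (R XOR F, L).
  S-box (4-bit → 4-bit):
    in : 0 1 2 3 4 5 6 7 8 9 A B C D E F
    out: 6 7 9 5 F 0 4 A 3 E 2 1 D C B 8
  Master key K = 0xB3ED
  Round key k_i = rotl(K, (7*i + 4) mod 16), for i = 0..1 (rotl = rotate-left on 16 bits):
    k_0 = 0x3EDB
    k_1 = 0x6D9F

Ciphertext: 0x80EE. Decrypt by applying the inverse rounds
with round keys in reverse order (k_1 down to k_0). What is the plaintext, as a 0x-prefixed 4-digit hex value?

s_0 = ciphertext = 0x80EE
s_1 = InvRound(s_0, k_1) = 0x9680
s_2 = InvRound(s_1, k_0) = 0x7C96

0x7C96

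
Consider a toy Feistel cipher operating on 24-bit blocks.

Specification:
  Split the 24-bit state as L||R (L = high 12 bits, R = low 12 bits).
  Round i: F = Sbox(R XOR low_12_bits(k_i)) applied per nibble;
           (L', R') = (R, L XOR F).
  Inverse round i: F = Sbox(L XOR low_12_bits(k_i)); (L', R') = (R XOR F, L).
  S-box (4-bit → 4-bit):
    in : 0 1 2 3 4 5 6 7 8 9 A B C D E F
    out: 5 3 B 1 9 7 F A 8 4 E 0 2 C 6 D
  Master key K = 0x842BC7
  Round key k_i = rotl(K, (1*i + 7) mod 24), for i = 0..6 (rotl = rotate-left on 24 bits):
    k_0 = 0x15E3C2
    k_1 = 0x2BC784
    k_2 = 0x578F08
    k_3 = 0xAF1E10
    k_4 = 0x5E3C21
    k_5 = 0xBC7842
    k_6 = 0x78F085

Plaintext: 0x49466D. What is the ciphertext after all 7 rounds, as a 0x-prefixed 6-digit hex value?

0x1615E6

s_0 = plaintext = 0x49466D
s_1 = Round(s_0, k_0) = 0x66D379
s_2 = Round(s_1, k_1) = 0x379FB1
s_3 = Round(s_2, k_2) = 0xFB167D
s_4 = Round(s_3, k_3) = 0x67D74D
s_5 = Round(s_4, k_4) = 0x74D68F
s_6 = Round(s_5, k_5) = 0x68F161
s_7 = Round(s_6, k_6) = 0x1615E6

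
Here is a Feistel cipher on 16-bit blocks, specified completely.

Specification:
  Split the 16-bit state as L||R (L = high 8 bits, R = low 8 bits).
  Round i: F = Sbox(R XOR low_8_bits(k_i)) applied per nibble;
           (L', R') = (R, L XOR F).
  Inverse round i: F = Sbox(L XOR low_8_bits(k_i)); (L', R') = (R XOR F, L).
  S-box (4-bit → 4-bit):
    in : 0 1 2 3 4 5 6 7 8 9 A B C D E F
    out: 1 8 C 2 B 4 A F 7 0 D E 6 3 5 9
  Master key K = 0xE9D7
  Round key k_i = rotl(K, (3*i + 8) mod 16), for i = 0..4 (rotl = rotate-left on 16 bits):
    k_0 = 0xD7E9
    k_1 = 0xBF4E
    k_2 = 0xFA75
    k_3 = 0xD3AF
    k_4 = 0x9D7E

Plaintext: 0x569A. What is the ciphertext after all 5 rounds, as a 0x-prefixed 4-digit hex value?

0x9812

s_0 = plaintext = 0x569A
s_1 = Round(s_0, k_0) = 0x9AA4
s_2 = Round(s_1, k_1) = 0xA4C7
s_3 = Round(s_2, k_2) = 0xC748
s_4 = Round(s_3, k_3) = 0x4898
s_5 = Round(s_4, k_4) = 0x9812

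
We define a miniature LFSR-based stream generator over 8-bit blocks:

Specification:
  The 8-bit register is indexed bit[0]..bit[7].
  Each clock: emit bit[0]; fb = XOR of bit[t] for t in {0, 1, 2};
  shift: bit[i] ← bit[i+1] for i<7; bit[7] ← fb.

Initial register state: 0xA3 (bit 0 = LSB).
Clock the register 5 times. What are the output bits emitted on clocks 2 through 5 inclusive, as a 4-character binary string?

reg_0 = 0xA3
clock 1: out=1, reg = 0x51
clock 2: out=1, reg = 0xA8
clock 3: out=0, reg = 0x54
clock 4: out=0, reg = 0xAA
clock 5: out=0, reg = 0xD5

1000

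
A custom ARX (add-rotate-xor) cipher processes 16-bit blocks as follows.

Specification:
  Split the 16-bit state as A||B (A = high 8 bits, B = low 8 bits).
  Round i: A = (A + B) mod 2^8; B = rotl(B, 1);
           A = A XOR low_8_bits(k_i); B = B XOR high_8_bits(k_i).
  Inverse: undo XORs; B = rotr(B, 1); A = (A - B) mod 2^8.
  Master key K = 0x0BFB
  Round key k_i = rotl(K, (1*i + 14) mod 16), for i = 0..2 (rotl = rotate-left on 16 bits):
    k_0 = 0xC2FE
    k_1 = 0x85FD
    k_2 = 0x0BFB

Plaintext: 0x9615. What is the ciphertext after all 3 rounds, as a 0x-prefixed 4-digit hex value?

s_0 = plaintext = 0x9615
s_1 = Round(s_0, k_0) = 0x55E8
s_2 = Round(s_1, k_1) = 0xC054
s_3 = Round(s_2, k_2) = 0xEFA3

0xEFA3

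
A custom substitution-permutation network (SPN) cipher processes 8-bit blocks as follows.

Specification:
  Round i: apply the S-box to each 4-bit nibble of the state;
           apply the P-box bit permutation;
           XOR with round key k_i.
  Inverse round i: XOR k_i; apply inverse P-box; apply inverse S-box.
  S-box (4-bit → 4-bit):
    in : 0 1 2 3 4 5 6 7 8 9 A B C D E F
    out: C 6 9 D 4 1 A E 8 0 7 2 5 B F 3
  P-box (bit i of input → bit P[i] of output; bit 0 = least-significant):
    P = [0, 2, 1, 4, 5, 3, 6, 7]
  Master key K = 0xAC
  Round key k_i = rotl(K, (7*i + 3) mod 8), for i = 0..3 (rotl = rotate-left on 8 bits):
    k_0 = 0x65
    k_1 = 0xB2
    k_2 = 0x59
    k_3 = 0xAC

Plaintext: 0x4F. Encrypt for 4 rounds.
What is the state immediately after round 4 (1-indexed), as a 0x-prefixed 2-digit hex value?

0x28

s_0 = plaintext = 0x4F
s_1 = Round(s_0, k_0) = 0x20
s_2 = Round(s_1, k_1) = 0x00
s_3 = Round(s_2, k_2) = 0x8B
s_4 = Round(s_3, k_3) = 0x28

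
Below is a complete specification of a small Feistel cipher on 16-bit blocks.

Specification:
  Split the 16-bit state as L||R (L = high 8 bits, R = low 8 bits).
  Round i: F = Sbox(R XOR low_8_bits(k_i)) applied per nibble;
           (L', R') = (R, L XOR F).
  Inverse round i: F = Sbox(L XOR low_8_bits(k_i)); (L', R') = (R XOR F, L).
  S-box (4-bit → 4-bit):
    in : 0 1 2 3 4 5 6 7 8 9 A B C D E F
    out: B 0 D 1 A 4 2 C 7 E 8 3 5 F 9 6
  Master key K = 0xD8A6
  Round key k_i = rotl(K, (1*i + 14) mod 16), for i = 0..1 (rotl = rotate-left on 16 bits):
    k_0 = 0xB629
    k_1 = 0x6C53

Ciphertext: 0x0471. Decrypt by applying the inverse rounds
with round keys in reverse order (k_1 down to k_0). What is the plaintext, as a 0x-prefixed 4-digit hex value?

s_0 = ciphertext = 0x0471
s_1 = InvRound(s_0, k_1) = 0x3D04
s_2 = InvRound(s_1, k_0) = 0x0E3D

0x0E3D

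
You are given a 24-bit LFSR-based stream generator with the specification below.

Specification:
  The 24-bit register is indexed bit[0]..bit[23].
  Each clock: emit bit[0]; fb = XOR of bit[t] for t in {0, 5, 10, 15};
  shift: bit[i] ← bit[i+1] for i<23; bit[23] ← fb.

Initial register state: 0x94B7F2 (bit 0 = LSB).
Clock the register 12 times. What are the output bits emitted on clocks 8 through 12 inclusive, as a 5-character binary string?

reg_0 = 0x94B7F2
clock 1: out=0, reg = 0xCA5BF9
clock 2: out=1, reg = 0x652DFC
clock 3: out=0, reg = 0x3296FE
clock 4: out=0, reg = 0x994B7F
clock 5: out=1, reg = 0x4CA5BF
clock 6: out=1, reg = 0x2652DF
clock 7: out=1, reg = 0x93296F
clock 8: out=1, reg = 0x4994B7
clock 9: out=1, reg = 0x24CA5B
clock 10: out=1, reg = 0x12652D
clock 11: out=1, reg = 0x893296
clock 12: out=0, reg = 0x44994B

11110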